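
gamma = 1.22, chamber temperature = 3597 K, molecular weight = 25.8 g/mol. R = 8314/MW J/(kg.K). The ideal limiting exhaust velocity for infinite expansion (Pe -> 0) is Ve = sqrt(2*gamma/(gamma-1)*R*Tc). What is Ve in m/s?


R = 8314 / 25.8 = 322.25 J/(kg.K)
Ve = sqrt(2 * 1.22 / (1.22 - 1) * 322.25 * 3597) = 3585 m/s

3585 m/s


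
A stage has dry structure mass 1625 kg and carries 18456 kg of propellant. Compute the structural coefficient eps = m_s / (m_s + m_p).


eps = 1625 / (1625 + 18456) = 0.0809

0.0809


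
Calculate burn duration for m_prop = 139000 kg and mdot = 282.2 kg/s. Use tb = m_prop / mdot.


tb = 139000 / 282.2 = 492.6 s

492.6 s


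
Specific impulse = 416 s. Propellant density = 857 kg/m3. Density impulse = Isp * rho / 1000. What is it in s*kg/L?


rho*Isp = 416 * 857 / 1000 = 357 s*kg/L

357 s*kg/L


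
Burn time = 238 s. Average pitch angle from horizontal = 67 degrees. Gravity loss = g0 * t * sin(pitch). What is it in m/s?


GL = 9.81 * 238 * sin(67 deg) = 2149 m/s

2149 m/s


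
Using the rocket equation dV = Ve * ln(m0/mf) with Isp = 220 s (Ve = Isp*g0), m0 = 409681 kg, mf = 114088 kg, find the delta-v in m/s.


Ve = 220 * 9.81 = 2158.2 m/s
dV = 2158.2 * ln(409681/114088) = 2759 m/s

2759 m/s


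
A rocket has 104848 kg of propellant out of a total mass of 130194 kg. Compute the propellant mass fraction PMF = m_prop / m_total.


PMF = 104848 / 130194 = 0.805

0.805


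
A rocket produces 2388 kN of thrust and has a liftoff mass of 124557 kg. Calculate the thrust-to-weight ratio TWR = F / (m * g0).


TWR = 2388000 / (124557 * 9.81) = 1.95

1.95


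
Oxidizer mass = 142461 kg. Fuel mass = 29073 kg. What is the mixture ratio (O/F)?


MR = 142461 / 29073 = 4.9

4.9


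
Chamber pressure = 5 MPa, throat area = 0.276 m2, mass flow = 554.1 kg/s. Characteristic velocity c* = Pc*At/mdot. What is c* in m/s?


c* = 5e6 * 0.276 / 554.1 = 2491 m/s

2491 m/s


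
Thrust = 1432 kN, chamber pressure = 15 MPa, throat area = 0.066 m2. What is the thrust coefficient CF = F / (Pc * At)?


CF = 1432000 / (15e6 * 0.066) = 1.45

1.45


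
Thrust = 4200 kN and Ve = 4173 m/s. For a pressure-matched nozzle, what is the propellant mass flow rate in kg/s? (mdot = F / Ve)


mdot = F / Ve = 4200000 / 4173 = 1006.5 kg/s

1006.5 kg/s


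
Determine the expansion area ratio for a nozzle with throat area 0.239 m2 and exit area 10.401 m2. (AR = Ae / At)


AR = 10.401 / 0.239 = 43.5

43.5


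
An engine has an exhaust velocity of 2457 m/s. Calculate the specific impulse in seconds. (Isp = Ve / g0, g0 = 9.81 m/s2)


Isp = Ve / g0 = 2457 / 9.81 = 250.5 s

250.5 s


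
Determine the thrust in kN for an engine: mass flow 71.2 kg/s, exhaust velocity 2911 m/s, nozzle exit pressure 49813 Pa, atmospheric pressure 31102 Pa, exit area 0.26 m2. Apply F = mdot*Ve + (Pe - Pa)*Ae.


F = 71.2 * 2911 + (49813 - 31102) * 0.26 = 212128.0 N = 212.1 kN

212.1 kN


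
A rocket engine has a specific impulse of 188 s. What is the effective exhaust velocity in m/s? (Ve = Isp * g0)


Ve = Isp * g0 = 188 * 9.81 = 1844.3 m/s

1844.3 m/s


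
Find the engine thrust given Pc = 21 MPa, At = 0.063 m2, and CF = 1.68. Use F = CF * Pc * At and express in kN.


F = 1.68 * 21e6 * 0.063 = 2.2226e+06 N = 2222.6 kN

2222.6 kN


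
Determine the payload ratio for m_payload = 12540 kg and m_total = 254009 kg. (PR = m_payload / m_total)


PR = 12540 / 254009 = 0.0494

0.0494


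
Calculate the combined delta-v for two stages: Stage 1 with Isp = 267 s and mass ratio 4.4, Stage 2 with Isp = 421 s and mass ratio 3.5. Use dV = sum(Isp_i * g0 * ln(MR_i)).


dV1 = 267 * 9.81 * ln(4.4) = 3880.7 m/s
dV2 = 421 * 9.81 * ln(3.5) = 5173.9 m/s
Total dV = 3880.7 + 5173.9 = 9054.6 m/s ~ 9055 m/s

9055 m/s


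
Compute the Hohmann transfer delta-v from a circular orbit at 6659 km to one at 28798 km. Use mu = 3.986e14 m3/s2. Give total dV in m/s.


V1 = sqrt(mu/r1) = 7736.85 m/s
dV1 = V1*(sqrt(2*r2/(r1+r2)) - 1) = 2123.89 m/s
V2 = sqrt(mu/r2) = 3720.38 m/s
dV2 = V2*(1 - sqrt(2*r1/(r1+r2))) = 1440.27 m/s
Total dV = 3564 m/s

3564 m/s


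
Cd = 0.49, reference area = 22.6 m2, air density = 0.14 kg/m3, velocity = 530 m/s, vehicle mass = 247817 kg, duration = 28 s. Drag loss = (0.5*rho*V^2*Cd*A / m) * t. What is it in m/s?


D = 0.5 * 0.14 * 530^2 * 0.49 * 22.6 = 217748.06 N
a = 217748.06 / 247817 = 0.8787 m/s2
dV = 0.8787 * 28 = 24.6 m/s

24.6 m/s


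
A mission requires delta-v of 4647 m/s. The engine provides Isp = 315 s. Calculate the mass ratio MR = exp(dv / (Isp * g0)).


Ve = 315 * 9.81 = 3090.15 m/s
MR = exp(4647 / 3090.15) = 4.499

4.499


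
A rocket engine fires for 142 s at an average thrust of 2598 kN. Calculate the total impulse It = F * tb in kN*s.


It = 2598 * 142 = 368916 kN*s

368916 kN*s


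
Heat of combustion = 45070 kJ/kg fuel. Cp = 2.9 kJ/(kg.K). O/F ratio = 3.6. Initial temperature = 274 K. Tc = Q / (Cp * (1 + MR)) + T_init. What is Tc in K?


Tc = 45070 / (2.9 * (1 + 3.6)) + 274 = 3653 K

3653 K


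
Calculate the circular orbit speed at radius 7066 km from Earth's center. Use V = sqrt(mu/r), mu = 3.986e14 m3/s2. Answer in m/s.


V = sqrt(3.986e14 / 7066000) = 7511 m/s

7511 m/s


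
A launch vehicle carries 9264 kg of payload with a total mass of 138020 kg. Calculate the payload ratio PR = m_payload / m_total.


PR = 9264 / 138020 = 0.0671

0.0671


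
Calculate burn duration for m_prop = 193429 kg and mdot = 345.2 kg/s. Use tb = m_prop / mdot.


tb = 193429 / 345.2 = 560.3 s

560.3 s


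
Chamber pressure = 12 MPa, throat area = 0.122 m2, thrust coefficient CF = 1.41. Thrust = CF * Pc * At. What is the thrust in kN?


F = 1.41 * 12e6 * 0.122 = 2.0642e+06 N = 2064.2 kN

2064.2 kN


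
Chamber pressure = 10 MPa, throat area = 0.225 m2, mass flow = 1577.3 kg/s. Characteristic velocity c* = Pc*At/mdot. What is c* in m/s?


c* = 10e6 * 0.225 / 1577.3 = 1426 m/s

1426 m/s


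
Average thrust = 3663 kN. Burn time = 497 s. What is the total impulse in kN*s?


It = 3663 * 497 = 1820511 kN*s

1820511 kN*s


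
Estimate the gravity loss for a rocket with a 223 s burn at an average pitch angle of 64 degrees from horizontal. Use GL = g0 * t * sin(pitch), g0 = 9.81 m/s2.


GL = 9.81 * 223 * sin(64 deg) = 1966 m/s

1966 m/s


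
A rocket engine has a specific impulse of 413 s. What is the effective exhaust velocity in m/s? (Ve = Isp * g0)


Ve = Isp * g0 = 413 * 9.81 = 4051.5 m/s

4051.5 m/s


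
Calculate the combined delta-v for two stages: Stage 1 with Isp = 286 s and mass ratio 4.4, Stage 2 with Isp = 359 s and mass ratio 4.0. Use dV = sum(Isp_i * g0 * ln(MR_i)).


dV1 = 286 * 9.81 * ln(4.4) = 4156.9 m/s
dV2 = 359 * 9.81 * ln(4.0) = 4882.2 m/s
Total dV = 4156.9 + 4882.2 = 9039.1 m/s ~ 9039 m/s

9039 m/s


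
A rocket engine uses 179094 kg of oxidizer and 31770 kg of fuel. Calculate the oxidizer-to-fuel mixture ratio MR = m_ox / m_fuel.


MR = 179094 / 31770 = 5.64

5.64


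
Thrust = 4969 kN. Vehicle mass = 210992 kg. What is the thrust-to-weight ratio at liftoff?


TWR = 4969000 / (210992 * 9.81) = 2.4

2.4


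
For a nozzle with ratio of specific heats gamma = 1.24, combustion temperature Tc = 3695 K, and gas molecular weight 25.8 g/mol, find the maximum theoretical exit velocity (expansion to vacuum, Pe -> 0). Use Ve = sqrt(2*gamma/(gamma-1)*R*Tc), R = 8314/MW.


R = 8314 / 25.8 = 322.25 J/(kg.K)
Ve = sqrt(2 * 1.24 / (1.24 - 1) * 322.25 * 3695) = 3508 m/s

3508 m/s


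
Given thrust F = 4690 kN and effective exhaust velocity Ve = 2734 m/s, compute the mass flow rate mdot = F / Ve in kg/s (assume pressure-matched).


mdot = F / Ve = 4690000 / 2734 = 1715.4 kg/s

1715.4 kg/s


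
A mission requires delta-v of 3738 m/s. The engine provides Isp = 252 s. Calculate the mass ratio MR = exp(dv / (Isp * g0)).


Ve = 252 * 9.81 = 2472.12 m/s
MR = exp(3738 / 2472.12) = 4.536

4.536


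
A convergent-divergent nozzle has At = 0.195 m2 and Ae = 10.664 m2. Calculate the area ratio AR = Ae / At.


AR = 10.664 / 0.195 = 54.7

54.7


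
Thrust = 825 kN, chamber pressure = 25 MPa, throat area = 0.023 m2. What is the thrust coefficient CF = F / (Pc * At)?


CF = 825000 / (25e6 * 0.023) = 1.43

1.43


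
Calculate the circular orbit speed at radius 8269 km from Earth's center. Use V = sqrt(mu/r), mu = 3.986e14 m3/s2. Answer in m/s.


V = sqrt(3.986e14 / 8269000) = 6943 m/s

6943 m/s


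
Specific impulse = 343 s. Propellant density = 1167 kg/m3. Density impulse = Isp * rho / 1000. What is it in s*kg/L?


rho*Isp = 343 * 1167 / 1000 = 400 s*kg/L

400 s*kg/L


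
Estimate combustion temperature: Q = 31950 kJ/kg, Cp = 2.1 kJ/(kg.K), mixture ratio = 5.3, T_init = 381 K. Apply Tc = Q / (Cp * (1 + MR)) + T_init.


Tc = 31950 / (2.1 * (1 + 5.3)) + 381 = 2796 K

2796 K


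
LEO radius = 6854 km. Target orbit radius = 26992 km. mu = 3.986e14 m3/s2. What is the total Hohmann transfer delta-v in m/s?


V1 = sqrt(mu/r1) = 7626.0 m/s
dV1 = V1*(sqrt(2*r2/(r1+r2)) - 1) = 2005.09 m/s
V2 = sqrt(mu/r2) = 3842.83 m/s
dV2 = V2*(1 - sqrt(2*r1/(r1+r2))) = 1397.23 m/s
Total dV = 3402 m/s

3402 m/s


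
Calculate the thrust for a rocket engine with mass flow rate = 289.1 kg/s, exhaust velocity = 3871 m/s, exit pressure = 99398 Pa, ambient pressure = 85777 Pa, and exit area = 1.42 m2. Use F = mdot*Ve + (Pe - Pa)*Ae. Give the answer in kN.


F = 289.1 * 3871 + (99398 - 85777) * 1.42 = 1.1384e+06 N = 1138.4 kN

1138.4 kN


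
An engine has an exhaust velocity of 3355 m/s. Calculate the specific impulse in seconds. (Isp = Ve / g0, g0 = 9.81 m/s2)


Isp = Ve / g0 = 3355 / 9.81 = 342.0 s

342.0 s


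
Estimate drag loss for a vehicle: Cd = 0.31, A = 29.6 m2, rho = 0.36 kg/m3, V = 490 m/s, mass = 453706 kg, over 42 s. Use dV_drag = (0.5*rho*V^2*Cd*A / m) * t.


D = 0.5 * 0.36 * 490^2 * 0.31 * 29.6 = 396568.37 N
a = 396568.37 / 453706 = 0.8741 m/s2
dV = 0.8741 * 42 = 36.7 m/s

36.7 m/s


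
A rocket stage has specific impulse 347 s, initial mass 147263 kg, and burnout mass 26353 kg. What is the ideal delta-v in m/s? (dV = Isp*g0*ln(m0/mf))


Ve = 347 * 9.81 = 3404.07 m/s
dV = 3404.07 * ln(147263/26353) = 5857 m/s

5857 m/s


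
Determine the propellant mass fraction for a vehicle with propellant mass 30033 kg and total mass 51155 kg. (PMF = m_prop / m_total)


PMF = 30033 / 51155 = 0.587

0.587


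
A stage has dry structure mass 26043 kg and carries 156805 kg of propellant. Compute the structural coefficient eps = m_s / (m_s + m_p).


eps = 26043 / (26043 + 156805) = 0.1424

0.1424


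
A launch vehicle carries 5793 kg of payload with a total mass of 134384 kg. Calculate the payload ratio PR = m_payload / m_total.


PR = 5793 / 134384 = 0.0431

0.0431


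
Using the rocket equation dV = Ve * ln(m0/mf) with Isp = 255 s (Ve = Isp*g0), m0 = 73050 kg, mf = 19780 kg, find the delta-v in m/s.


Ve = 255 * 9.81 = 2501.55 m/s
dV = 2501.55 * ln(73050/19780) = 3268 m/s

3268 m/s


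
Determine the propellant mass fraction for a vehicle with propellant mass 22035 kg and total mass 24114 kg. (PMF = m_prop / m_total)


PMF = 22035 / 24114 = 0.914

0.914


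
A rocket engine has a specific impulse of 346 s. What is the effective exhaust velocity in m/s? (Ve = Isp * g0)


Ve = Isp * g0 = 346 * 9.81 = 3394.3 m/s

3394.3 m/s


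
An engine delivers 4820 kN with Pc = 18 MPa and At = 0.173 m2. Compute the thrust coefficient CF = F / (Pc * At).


CF = 4820000 / (18e6 * 0.173) = 1.55

1.55


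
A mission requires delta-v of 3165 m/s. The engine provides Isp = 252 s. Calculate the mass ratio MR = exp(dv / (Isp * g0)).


Ve = 252 * 9.81 = 2472.12 m/s
MR = exp(3165 / 2472.12) = 3.598

3.598


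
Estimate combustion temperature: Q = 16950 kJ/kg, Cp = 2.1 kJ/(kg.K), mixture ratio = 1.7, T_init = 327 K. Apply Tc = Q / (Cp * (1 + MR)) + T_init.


Tc = 16950 / (2.1 * (1 + 1.7)) + 327 = 3316 K

3316 K


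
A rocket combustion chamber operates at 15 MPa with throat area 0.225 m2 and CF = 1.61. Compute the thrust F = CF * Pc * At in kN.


F = 1.61 * 15e6 * 0.225 = 5.4338e+06 N = 5433.8 kN

5433.8 kN


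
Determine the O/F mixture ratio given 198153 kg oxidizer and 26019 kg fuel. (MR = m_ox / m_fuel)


MR = 198153 / 26019 = 7.62

7.62


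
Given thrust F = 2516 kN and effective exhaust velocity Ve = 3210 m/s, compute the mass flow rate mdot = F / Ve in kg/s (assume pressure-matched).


mdot = F / Ve = 2516000 / 3210 = 783.8 kg/s

783.8 kg/s


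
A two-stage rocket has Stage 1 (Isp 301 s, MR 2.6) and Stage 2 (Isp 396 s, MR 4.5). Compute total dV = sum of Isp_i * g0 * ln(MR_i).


dV1 = 301 * 9.81 * ln(2.6) = 2821.4 m/s
dV2 = 396 * 9.81 * ln(4.5) = 5843.0 m/s
Total dV = 2821.4 + 5843.0 = 8664.4 m/s ~ 8664 m/s

8664 m/s


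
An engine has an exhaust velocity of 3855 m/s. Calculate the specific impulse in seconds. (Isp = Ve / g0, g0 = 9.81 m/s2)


Isp = Ve / g0 = 3855 / 9.81 = 393.0 s

393.0 s


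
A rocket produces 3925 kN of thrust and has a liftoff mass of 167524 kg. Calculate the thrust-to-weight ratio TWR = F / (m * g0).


TWR = 3925000 / (167524 * 9.81) = 2.39

2.39


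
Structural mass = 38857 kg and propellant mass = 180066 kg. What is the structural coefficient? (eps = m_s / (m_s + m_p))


eps = 38857 / (38857 + 180066) = 0.1775

0.1775


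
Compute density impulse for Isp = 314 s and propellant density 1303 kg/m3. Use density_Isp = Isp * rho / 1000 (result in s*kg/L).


rho*Isp = 314 * 1303 / 1000 = 409 s*kg/L

409 s*kg/L


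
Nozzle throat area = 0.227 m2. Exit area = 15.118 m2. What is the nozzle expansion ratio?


AR = 15.118 / 0.227 = 66.6

66.6


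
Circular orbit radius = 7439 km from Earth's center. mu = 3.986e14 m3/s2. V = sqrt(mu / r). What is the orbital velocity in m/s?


V = sqrt(3.986e14 / 7439000) = 7320 m/s

7320 m/s


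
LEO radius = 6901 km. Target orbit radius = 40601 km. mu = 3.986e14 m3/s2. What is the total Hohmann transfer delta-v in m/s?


V1 = sqrt(mu/r1) = 7599.98 m/s
dV1 = V1*(sqrt(2*r2/(r1+r2)) - 1) = 2336.67 m/s
V2 = sqrt(mu/r2) = 3133.29 m/s
dV2 = V2*(1 - sqrt(2*r1/(r1+r2))) = 1444.34 m/s
Total dV = 3781 m/s

3781 m/s


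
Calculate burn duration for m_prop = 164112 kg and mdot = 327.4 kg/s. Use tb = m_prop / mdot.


tb = 164112 / 327.4 = 501.3 s

501.3 s


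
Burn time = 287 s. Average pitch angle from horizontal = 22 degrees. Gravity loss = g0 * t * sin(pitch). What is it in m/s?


GL = 9.81 * 287 * sin(22 deg) = 1055 m/s

1055 m/s


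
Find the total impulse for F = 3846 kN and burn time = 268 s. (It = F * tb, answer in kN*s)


It = 3846 * 268 = 1030728 kN*s

1030728 kN*s


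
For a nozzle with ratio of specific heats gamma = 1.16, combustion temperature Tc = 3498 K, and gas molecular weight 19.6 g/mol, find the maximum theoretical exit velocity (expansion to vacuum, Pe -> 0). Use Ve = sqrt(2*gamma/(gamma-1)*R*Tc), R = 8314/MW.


R = 8314 / 19.6 = 424.18 J/(kg.K)
Ve = sqrt(2 * 1.16 / (1.16 - 1) * 424.18 * 3498) = 4638 m/s

4638 m/s


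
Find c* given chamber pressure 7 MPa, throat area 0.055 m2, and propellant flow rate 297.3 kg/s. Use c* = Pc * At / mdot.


c* = 7e6 * 0.055 / 297.3 = 1295 m/s

1295 m/s


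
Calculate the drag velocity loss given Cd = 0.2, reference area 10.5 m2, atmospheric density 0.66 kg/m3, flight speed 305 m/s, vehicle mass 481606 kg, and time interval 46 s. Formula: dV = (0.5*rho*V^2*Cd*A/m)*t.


D = 0.5 * 0.66 * 305^2 * 0.2 * 10.5 = 64466.33 N
a = 64466.33 / 481606 = 0.1339 m/s2
dV = 0.1339 * 46 = 6.2 m/s

6.2 m/s


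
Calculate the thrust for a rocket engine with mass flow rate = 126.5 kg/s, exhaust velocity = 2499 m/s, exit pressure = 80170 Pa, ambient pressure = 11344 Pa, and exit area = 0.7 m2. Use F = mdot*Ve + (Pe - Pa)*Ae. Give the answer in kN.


F = 126.5 * 2499 + (80170 - 11344) * 0.7 = 364302.0 N = 364.3 kN

364.3 kN


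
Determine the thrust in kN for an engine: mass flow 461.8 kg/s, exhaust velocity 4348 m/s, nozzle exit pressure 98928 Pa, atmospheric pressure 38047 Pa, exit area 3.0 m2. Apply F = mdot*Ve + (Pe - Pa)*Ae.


F = 461.8 * 4348 + (98928 - 38047) * 3.0 = 2.1905e+06 N = 2190.5 kN

2190.5 kN


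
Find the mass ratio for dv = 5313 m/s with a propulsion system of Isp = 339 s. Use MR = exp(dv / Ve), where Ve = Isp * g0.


Ve = 339 * 9.81 = 3325.59 m/s
MR = exp(5313 / 3325.59) = 4.941

4.941


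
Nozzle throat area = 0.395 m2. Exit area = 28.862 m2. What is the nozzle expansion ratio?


AR = 28.862 / 0.395 = 73.1

73.1


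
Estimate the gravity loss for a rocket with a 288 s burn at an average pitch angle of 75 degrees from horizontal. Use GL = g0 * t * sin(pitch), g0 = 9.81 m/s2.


GL = 9.81 * 288 * sin(75 deg) = 2729 m/s

2729 m/s


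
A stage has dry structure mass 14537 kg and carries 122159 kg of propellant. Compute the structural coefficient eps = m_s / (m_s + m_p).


eps = 14537 / (14537 + 122159) = 0.1063

0.1063


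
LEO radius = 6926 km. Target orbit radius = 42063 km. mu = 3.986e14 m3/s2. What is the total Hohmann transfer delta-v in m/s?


V1 = sqrt(mu/r1) = 7586.25 m/s
dV1 = V1*(sqrt(2*r2/(r1+r2)) - 1) = 2355.05 m/s
V2 = sqrt(mu/r2) = 3078.35 m/s
dV2 = V2*(1 - sqrt(2*r1/(r1+r2))) = 1441.44 m/s
Total dV = 3796 m/s

3796 m/s


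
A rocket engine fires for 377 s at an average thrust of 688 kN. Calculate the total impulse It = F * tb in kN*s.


It = 688 * 377 = 259376 kN*s

259376 kN*s


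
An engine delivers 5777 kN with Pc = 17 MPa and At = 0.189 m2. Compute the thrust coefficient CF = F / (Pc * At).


CF = 5777000 / (17e6 * 0.189) = 1.8

1.8


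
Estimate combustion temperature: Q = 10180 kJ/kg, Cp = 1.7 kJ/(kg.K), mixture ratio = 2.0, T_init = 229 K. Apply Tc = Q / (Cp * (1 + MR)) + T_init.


Tc = 10180 / (1.7 * (1 + 2.0)) + 229 = 2225 K

2225 K


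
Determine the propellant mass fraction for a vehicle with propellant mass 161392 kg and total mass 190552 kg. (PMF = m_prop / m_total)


PMF = 161392 / 190552 = 0.847

0.847


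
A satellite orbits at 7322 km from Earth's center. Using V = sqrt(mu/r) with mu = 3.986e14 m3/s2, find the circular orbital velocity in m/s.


V = sqrt(3.986e14 / 7322000) = 7378 m/s

7378 m/s


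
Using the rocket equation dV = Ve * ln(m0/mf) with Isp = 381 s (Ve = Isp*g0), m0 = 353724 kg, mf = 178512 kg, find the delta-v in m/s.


Ve = 381 * 9.81 = 3737.61 m/s
dV = 3737.61 * ln(353724/178512) = 2556 m/s

2556 m/s


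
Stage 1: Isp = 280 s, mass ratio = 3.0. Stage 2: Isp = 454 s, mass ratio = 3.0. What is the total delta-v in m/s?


dV1 = 280 * 9.81 * ln(3.0) = 3017.7 m/s
dV2 = 454 * 9.81 * ln(3.0) = 4892.9 m/s
Total dV = 3017.7 + 4892.9 = 7910.6 m/s ~ 7911 m/s

7911 m/s


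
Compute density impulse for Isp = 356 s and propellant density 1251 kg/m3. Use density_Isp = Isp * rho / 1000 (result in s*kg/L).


rho*Isp = 356 * 1251 / 1000 = 445 s*kg/L

445 s*kg/L


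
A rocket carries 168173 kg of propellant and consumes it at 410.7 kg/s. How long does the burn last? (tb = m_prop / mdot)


tb = 168173 / 410.7 = 409.5 s

409.5 s


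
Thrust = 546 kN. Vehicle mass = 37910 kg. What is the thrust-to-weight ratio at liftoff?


TWR = 546000 / (37910 * 9.81) = 1.47

1.47


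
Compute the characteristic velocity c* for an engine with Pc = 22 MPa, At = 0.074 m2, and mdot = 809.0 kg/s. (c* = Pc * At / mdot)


c* = 22e6 * 0.074 / 809.0 = 2012 m/s

2012 m/s


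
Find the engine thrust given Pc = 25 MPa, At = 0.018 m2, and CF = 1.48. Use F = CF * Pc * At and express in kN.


F = 1.48 * 25e6 * 0.018 = 666000.0 N = 666.0 kN

666.0 kN


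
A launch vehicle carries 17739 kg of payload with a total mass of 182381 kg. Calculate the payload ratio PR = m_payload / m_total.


PR = 17739 / 182381 = 0.0973

0.0973


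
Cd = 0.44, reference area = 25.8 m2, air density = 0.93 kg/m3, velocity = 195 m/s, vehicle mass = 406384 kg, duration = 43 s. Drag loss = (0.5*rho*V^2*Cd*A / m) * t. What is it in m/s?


D = 0.5 * 0.93 * 195^2 * 0.44 * 25.8 = 200721.81 N
a = 200721.81 / 406384 = 0.4939 m/s2
dV = 0.4939 * 43 = 21.2 m/s

21.2 m/s


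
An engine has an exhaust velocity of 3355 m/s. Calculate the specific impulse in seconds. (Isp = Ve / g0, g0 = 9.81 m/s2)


Isp = Ve / g0 = 3355 / 9.81 = 342.0 s

342.0 s


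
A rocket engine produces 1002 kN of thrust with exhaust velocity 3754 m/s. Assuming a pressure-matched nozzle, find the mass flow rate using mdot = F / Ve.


mdot = F / Ve = 1002000 / 3754 = 266.9 kg/s

266.9 kg/s


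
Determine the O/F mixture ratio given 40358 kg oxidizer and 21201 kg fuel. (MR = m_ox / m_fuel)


MR = 40358 / 21201 = 1.9

1.9


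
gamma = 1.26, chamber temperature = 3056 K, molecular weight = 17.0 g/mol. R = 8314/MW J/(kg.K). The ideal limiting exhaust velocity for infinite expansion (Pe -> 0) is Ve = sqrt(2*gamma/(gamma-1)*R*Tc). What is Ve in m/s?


R = 8314 / 17.0 = 489.06 J/(kg.K)
Ve = sqrt(2 * 1.26 / (1.26 - 1) * 489.06 * 3056) = 3806 m/s

3806 m/s


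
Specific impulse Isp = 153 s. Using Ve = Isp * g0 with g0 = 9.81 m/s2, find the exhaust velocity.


Ve = Isp * g0 = 153 * 9.81 = 1500.9 m/s

1500.9 m/s


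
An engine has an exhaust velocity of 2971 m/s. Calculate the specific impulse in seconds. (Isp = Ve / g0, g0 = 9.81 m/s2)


Isp = Ve / g0 = 2971 / 9.81 = 302.9 s

302.9 s


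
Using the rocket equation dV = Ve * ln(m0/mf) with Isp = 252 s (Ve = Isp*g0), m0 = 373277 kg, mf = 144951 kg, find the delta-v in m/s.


Ve = 252 * 9.81 = 2472.12 m/s
dV = 2472.12 * ln(373277/144951) = 2338 m/s

2338 m/s


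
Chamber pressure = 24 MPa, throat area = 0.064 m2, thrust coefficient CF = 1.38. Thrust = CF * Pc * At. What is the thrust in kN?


F = 1.38 * 24e6 * 0.064 = 2.1197e+06 N = 2119.7 kN

2119.7 kN


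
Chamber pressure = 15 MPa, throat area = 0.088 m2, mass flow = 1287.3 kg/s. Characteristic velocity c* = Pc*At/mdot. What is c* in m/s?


c* = 15e6 * 0.088 / 1287.3 = 1025 m/s

1025 m/s


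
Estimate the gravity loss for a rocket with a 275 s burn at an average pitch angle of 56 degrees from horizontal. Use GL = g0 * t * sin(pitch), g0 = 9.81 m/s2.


GL = 9.81 * 275 * sin(56 deg) = 2237 m/s

2237 m/s


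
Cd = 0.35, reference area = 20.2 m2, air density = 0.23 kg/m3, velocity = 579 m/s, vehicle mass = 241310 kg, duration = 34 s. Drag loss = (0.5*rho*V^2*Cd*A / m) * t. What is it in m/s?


D = 0.5 * 0.23 * 579^2 * 0.35 * 20.2 = 272567.7 N
a = 272567.7 / 241310 = 1.1295 m/s2
dV = 1.1295 * 34 = 38.4 m/s

38.4 m/s


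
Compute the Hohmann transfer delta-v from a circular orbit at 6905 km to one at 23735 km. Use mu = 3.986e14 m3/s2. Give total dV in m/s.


V1 = sqrt(mu/r1) = 7597.78 m/s
dV1 = V1*(sqrt(2*r2/(r1+r2)) - 1) = 1859.19 m/s
V2 = sqrt(mu/r2) = 4098.02 m/s
dV2 = V2*(1 - sqrt(2*r1/(r1+r2))) = 1346.79 m/s
Total dV = 3206 m/s

3206 m/s


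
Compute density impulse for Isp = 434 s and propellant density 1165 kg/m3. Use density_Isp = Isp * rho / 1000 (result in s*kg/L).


rho*Isp = 434 * 1165 / 1000 = 506 s*kg/L

506 s*kg/L


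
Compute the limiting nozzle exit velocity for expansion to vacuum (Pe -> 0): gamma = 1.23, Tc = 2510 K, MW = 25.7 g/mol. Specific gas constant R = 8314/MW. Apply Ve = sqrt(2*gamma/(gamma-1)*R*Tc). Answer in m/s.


R = 8314 / 25.7 = 323.5 J/(kg.K)
Ve = sqrt(2 * 1.23 / (1.23 - 1) * 323.5 * 2510) = 2947 m/s

2947 m/s


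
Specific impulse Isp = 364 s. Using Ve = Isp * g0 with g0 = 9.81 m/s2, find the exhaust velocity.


Ve = Isp * g0 = 364 * 9.81 = 3570.8 m/s

3570.8 m/s


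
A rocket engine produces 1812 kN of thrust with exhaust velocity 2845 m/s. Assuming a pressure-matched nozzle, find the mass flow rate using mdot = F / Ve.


mdot = F / Ve = 1812000 / 2845 = 636.9 kg/s

636.9 kg/s


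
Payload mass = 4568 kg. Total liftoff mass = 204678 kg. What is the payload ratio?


PR = 4568 / 204678 = 0.0223

0.0223


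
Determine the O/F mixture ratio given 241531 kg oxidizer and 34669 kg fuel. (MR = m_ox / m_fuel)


MR = 241531 / 34669 = 6.97

6.97


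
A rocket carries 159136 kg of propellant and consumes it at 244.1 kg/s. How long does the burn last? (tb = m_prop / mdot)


tb = 159136 / 244.1 = 651.9 s

651.9 s


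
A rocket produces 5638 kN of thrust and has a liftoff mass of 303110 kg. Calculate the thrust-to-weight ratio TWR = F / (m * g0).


TWR = 5638000 / (303110 * 9.81) = 1.9

1.9


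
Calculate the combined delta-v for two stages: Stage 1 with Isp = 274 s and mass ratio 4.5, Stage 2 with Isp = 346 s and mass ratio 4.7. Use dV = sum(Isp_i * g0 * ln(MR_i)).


dV1 = 274 * 9.81 * ln(4.5) = 4042.9 m/s
dV2 = 346 * 9.81 * ln(4.7) = 5252.8 m/s
Total dV = 4042.9 + 5252.8 = 9295.7 m/s ~ 9296 m/s

9296 m/s


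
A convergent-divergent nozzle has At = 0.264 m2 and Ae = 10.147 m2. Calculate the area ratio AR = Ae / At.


AR = 10.147 / 0.264 = 38.4

38.4


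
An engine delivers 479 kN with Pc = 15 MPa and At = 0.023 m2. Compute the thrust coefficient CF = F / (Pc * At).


CF = 479000 / (15e6 * 0.023) = 1.39

1.39


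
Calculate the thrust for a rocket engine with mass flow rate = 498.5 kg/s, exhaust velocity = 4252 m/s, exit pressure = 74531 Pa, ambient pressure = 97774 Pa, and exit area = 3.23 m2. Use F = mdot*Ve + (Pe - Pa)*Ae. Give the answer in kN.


F = 498.5 * 4252 + (74531 - 97774) * 3.23 = 2.0445e+06 N = 2044.5 kN

2044.5 kN


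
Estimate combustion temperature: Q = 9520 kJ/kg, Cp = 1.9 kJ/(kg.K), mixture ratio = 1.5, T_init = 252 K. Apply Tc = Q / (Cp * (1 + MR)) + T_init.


Tc = 9520 / (1.9 * (1 + 1.5)) + 252 = 2256 K

2256 K


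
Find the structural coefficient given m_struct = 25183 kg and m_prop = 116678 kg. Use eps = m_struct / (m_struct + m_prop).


eps = 25183 / (25183 + 116678) = 0.1775

0.1775


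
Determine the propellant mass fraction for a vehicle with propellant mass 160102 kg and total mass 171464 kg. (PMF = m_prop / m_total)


PMF = 160102 / 171464 = 0.934

0.934


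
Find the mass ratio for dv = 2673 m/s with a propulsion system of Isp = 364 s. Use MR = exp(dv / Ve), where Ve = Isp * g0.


Ve = 364 * 9.81 = 3570.84 m/s
MR = exp(2673 / 3570.84) = 2.114

2.114


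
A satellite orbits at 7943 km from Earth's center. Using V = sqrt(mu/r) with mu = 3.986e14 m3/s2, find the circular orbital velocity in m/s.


V = sqrt(3.986e14 / 7943000) = 7084 m/s

7084 m/s


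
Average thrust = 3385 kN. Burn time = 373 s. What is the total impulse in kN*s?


It = 3385 * 373 = 1262605 kN*s

1262605 kN*s


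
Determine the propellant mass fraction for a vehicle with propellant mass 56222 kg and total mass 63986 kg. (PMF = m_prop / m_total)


PMF = 56222 / 63986 = 0.879

0.879


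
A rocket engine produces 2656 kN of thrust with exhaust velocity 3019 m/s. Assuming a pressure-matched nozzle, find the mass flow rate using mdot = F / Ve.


mdot = F / Ve = 2656000 / 3019 = 879.8 kg/s

879.8 kg/s


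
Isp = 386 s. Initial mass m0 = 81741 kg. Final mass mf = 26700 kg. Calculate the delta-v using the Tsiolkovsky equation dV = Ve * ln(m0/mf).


Ve = 386 * 9.81 = 3786.66 m/s
dV = 3786.66 * ln(81741/26700) = 4237 m/s

4237 m/s


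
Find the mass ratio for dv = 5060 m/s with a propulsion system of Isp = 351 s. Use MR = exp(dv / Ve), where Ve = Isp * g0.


Ve = 351 * 9.81 = 3443.31 m/s
MR = exp(5060 / 3443.31) = 4.347

4.347


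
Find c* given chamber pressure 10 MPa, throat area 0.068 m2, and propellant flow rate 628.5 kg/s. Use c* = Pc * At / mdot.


c* = 10e6 * 0.068 / 628.5 = 1082 m/s

1082 m/s


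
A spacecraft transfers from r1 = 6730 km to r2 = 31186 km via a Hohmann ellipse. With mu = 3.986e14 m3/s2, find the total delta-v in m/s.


V1 = sqrt(mu/r1) = 7695.93 m/s
dV1 = V1*(sqrt(2*r2/(r1+r2)) - 1) = 2174.7 m/s
V2 = sqrt(mu/r2) = 3575.11 m/s
dV2 = V2*(1 - sqrt(2*r1/(r1+r2))) = 1445.0 m/s
Total dV = 3620 m/s

3620 m/s


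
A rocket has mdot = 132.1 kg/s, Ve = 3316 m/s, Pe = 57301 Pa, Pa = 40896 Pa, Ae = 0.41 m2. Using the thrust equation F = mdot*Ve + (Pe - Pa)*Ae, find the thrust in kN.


F = 132.1 * 3316 + (57301 - 40896) * 0.41 = 444770.0 N = 444.8 kN

444.8 kN


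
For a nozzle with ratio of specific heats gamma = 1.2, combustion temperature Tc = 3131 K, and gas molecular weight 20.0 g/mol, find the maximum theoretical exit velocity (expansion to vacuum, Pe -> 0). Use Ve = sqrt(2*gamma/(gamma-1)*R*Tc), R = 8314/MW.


R = 8314 / 20.0 = 415.7 J/(kg.K)
Ve = sqrt(2 * 1.2 / (1.2 - 1) * 415.7 * 3131) = 3952 m/s

3952 m/s


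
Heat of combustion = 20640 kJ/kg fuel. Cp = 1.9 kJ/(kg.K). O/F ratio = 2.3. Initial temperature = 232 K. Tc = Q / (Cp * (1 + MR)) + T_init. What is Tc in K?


Tc = 20640 / (1.9 * (1 + 2.3)) + 232 = 3524 K

3524 K


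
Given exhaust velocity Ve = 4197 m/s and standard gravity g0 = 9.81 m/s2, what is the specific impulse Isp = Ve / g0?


Isp = Ve / g0 = 4197 / 9.81 = 427.8 s

427.8 s


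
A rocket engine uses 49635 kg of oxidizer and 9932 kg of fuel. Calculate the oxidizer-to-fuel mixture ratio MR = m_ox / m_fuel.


MR = 49635 / 9932 = 5.0

5.0


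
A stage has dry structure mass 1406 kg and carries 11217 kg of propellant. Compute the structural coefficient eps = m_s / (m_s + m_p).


eps = 1406 / (1406 + 11217) = 0.1114

0.1114


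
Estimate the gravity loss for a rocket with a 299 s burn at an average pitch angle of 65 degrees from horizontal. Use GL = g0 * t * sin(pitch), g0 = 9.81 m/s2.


GL = 9.81 * 299 * sin(65 deg) = 2658 m/s

2658 m/s


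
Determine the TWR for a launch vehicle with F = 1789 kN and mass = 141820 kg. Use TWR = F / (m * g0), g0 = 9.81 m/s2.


TWR = 1789000 / (141820 * 9.81) = 1.29

1.29


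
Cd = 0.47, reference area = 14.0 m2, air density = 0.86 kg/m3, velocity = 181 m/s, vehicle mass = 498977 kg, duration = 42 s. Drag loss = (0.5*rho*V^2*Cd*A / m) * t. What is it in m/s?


D = 0.5 * 0.86 * 181^2 * 0.47 * 14.0 = 92693.97 N
a = 92693.97 / 498977 = 0.1858 m/s2
dV = 0.1858 * 42 = 7.8 m/s

7.8 m/s


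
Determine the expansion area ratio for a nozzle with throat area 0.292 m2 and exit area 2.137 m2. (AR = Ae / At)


AR = 2.137 / 0.292 = 7.3

7.3


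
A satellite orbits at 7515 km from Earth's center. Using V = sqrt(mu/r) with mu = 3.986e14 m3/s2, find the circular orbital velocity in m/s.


V = sqrt(3.986e14 / 7515000) = 7283 m/s

7283 m/s


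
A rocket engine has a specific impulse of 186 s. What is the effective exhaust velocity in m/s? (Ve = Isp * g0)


Ve = Isp * g0 = 186 * 9.81 = 1824.7 m/s

1824.7 m/s


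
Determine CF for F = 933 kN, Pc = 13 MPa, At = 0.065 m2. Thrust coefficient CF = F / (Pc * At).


CF = 933000 / (13e6 * 0.065) = 1.1

1.1


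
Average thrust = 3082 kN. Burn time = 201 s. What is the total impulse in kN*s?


It = 3082 * 201 = 619482 kN*s

619482 kN*s


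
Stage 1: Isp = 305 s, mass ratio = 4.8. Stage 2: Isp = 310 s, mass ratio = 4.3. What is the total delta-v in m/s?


dV1 = 305 * 9.81 * ln(4.8) = 4693.4 m/s
dV2 = 310 * 9.81 * ln(4.3) = 4435.8 m/s
Total dV = 4693.4 + 4435.8 = 9129.2 m/s ~ 9129 m/s

9129 m/s


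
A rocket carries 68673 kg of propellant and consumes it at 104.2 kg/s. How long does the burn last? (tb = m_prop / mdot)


tb = 68673 / 104.2 = 659.0 s

659.0 s


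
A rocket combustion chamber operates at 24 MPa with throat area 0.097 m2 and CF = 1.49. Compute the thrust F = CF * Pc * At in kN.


F = 1.49 * 24e6 * 0.097 = 3.4687e+06 N = 3468.7 kN

3468.7 kN


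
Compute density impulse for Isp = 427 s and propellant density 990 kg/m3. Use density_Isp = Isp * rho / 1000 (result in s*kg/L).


rho*Isp = 427 * 990 / 1000 = 423 s*kg/L

423 s*kg/L


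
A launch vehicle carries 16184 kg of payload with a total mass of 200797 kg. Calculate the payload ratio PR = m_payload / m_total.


PR = 16184 / 200797 = 0.0806

0.0806


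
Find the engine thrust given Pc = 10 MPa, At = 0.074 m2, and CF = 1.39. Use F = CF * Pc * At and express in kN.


F = 1.39 * 10e6 * 0.074 = 1.0286e+06 N = 1028.6 kN

1028.6 kN


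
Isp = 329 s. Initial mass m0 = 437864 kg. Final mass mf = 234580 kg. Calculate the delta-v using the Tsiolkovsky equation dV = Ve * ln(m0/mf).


Ve = 329 * 9.81 = 3227.49 m/s
dV = 3227.49 * ln(437864/234580) = 2014 m/s

2014 m/s


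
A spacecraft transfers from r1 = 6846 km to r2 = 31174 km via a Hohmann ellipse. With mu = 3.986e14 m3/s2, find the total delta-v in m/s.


V1 = sqrt(mu/r1) = 7630.45 m/s
dV1 = V1*(sqrt(2*r2/(r1+r2)) - 1) = 2140.92 m/s
V2 = sqrt(mu/r2) = 3575.79 m/s
dV2 = V2*(1 - sqrt(2*r1/(r1+r2))) = 1429.94 m/s
Total dV = 3571 m/s

3571 m/s


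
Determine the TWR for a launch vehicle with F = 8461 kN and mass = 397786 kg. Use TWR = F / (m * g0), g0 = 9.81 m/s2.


TWR = 8461000 / (397786 * 9.81) = 2.17

2.17


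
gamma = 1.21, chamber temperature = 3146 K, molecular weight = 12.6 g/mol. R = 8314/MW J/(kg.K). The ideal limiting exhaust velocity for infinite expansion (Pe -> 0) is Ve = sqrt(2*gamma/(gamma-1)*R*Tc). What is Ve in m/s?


R = 8314 / 12.6 = 659.84 J/(kg.K)
Ve = sqrt(2 * 1.21 / (1.21 - 1) * 659.84 * 3146) = 4891 m/s

4891 m/s


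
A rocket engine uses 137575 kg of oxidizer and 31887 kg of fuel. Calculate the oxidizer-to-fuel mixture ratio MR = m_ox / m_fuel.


MR = 137575 / 31887 = 4.31

4.31


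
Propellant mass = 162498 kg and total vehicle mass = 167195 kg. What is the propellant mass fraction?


PMF = 162498 / 167195 = 0.972

0.972


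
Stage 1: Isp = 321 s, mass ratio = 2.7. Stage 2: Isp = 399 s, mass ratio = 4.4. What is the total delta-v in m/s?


dV1 = 321 * 9.81 * ln(2.7) = 3127.8 m/s
dV2 = 399 * 9.81 * ln(4.4) = 5799.3 m/s
Total dV = 3127.8 + 5799.3 = 8927.1 m/s ~ 8927 m/s

8927 m/s


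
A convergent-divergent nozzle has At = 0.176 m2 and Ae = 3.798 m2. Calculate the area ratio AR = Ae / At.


AR = 3.798 / 0.176 = 21.6

21.6


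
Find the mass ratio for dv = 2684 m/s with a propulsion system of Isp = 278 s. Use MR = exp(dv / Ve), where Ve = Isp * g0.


Ve = 278 * 9.81 = 2727.18 m/s
MR = exp(2684 / 2727.18) = 2.676

2.676


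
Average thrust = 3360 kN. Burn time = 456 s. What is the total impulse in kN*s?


It = 3360 * 456 = 1532160 kN*s

1532160 kN*s


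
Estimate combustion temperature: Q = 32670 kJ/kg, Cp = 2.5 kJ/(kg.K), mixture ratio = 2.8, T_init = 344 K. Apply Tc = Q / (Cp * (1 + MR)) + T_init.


Tc = 32670 / (2.5 * (1 + 2.8)) + 344 = 3783 K

3783 K


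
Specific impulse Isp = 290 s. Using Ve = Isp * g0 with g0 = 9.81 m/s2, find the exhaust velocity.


Ve = Isp * g0 = 290 * 9.81 = 2844.9 m/s

2844.9 m/s


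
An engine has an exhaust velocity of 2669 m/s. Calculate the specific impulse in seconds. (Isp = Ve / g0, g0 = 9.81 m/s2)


Isp = Ve / g0 = 2669 / 9.81 = 272.1 s

272.1 s


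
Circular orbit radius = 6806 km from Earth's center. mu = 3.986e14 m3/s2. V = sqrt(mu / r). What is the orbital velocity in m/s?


V = sqrt(3.986e14 / 6806000) = 7653 m/s

7653 m/s


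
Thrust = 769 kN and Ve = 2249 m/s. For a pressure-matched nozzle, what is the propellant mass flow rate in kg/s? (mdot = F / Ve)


mdot = F / Ve = 769000 / 2249 = 341.9 kg/s

341.9 kg/s


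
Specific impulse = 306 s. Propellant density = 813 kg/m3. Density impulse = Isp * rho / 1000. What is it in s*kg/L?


rho*Isp = 306 * 813 / 1000 = 249 s*kg/L

249 s*kg/L


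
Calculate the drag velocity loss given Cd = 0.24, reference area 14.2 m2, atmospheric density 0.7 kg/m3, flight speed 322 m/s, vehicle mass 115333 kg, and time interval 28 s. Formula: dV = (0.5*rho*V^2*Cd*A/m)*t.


D = 0.5 * 0.7 * 322^2 * 0.24 * 14.2 = 123674.28 N
a = 123674.28 / 115333 = 1.0723 m/s2
dV = 1.0723 * 28 = 30.0 m/s

30.0 m/s


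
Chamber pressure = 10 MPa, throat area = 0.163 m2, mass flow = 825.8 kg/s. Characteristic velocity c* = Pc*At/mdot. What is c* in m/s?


c* = 10e6 * 0.163 / 825.8 = 1974 m/s

1974 m/s


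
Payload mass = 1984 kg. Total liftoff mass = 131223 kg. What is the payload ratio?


PR = 1984 / 131223 = 0.0151

0.0151


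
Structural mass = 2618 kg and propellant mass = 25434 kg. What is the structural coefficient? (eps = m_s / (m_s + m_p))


eps = 2618 / (2618 + 25434) = 0.0933

0.0933


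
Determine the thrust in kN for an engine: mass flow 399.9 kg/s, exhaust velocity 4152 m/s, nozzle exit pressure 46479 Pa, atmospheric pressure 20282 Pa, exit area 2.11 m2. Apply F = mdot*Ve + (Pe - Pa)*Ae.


F = 399.9 * 4152 + (46479 - 20282) * 2.11 = 1.7157e+06 N = 1715.7 kN

1715.7 kN


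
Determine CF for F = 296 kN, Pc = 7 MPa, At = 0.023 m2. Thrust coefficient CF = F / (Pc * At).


CF = 296000 / (7e6 * 0.023) = 1.84

1.84


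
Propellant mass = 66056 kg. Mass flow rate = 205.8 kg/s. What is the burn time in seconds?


tb = 66056 / 205.8 = 321.0 s

321.0 s


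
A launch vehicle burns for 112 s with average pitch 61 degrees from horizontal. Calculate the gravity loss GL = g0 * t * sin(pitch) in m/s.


GL = 9.81 * 112 * sin(61 deg) = 961 m/s

961 m/s


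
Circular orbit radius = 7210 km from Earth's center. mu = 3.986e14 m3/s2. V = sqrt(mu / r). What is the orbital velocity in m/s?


V = sqrt(3.986e14 / 7210000) = 7435 m/s

7435 m/s


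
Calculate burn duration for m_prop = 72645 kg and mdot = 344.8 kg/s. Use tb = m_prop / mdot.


tb = 72645 / 344.8 = 210.7 s

210.7 s


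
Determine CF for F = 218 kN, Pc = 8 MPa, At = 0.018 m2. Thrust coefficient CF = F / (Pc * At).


CF = 218000 / (8e6 * 0.018) = 1.51

1.51


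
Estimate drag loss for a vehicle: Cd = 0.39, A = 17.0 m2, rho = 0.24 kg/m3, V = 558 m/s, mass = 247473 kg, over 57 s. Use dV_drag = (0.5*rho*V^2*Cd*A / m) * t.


D = 0.5 * 0.24 * 558^2 * 0.39 * 17.0 = 247721.2 N
a = 247721.2 / 247473 = 1.001 m/s2
dV = 1.001 * 57 = 57.1 m/s

57.1 m/s


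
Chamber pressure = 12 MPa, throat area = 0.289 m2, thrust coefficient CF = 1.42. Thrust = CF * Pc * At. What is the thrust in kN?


F = 1.42 * 12e6 * 0.289 = 4.9246e+06 N = 4924.6 kN

4924.6 kN


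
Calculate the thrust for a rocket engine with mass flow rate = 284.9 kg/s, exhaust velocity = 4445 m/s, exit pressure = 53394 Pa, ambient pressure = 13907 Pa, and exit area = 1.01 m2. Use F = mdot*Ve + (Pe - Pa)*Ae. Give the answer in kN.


F = 284.9 * 4445 + (53394 - 13907) * 1.01 = 1.3063e+06 N = 1306.3 kN

1306.3 kN


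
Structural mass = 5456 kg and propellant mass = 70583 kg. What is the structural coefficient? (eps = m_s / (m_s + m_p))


eps = 5456 / (5456 + 70583) = 0.0718

0.0718


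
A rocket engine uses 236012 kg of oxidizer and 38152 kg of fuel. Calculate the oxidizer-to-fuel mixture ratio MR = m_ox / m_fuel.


MR = 236012 / 38152 = 6.19

6.19


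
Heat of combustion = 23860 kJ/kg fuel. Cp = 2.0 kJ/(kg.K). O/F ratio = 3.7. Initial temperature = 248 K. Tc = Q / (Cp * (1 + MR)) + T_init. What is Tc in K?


Tc = 23860 / (2.0 * (1 + 3.7)) + 248 = 2786 K

2786 K


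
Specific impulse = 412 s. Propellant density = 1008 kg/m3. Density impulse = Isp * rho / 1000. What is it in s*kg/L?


rho*Isp = 412 * 1008 / 1000 = 415 s*kg/L

415 s*kg/L


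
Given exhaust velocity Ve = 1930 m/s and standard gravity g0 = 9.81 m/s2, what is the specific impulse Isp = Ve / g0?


Isp = Ve / g0 = 1930 / 9.81 = 196.7 s

196.7 s


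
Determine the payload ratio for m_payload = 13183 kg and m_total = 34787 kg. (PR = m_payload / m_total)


PR = 13183 / 34787 = 0.379

0.379


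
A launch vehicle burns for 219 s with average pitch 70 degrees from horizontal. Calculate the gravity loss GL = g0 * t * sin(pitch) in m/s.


GL = 9.81 * 219 * sin(70 deg) = 2019 m/s

2019 m/s
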